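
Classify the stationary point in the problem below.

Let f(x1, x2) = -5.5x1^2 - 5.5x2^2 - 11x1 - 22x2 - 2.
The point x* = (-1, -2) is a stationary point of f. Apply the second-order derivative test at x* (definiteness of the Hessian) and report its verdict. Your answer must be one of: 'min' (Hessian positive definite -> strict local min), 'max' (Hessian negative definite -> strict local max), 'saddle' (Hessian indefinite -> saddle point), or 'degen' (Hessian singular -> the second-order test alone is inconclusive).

Compute the Hessian H = grad^2 f:
  H = [[-11, 0], [0, -11]]
Verify stationarity: grad f(x*) = H x* + g = (0, 0).
Eigenvalues of H: -11, -11.
Both eigenvalues < 0, so H is negative definite -> x* is a strict local max.

max


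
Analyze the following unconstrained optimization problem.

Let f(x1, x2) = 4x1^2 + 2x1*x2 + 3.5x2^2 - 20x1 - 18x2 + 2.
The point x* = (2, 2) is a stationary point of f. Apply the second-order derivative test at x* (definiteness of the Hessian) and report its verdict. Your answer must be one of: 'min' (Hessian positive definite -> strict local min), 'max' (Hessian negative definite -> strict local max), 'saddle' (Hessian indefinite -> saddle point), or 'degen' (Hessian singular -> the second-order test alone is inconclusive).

Compute the Hessian H = grad^2 f:
  H = [[8, 2], [2, 7]]
Verify stationarity: grad f(x*) = H x* + g = (0, 0).
Eigenvalues of H: 5.4384, 9.5616.
Both eigenvalues > 0, so H is positive definite -> x* is a strict local min.

min


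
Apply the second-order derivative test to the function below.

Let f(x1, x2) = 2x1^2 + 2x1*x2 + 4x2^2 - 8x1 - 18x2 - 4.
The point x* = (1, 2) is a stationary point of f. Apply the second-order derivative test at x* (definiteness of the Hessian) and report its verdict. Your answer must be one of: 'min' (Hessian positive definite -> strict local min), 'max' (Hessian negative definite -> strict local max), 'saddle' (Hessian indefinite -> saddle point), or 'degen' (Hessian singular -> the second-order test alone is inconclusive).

Compute the Hessian H = grad^2 f:
  H = [[4, 2], [2, 8]]
Verify stationarity: grad f(x*) = H x* + g = (0, 0).
Eigenvalues of H: 3.1716, 8.8284.
Both eigenvalues > 0, so H is positive definite -> x* is a strict local min.

min


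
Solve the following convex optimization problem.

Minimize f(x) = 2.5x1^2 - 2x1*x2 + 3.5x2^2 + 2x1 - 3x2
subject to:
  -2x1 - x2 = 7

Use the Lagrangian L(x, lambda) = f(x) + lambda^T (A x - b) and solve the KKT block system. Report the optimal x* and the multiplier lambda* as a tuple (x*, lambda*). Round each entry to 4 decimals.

Form the Lagrangian:
  L(x, lambda) = (1/2) x^T Q x + c^T x + lambda^T (A x - b)
Stationarity (grad_x L = 0): Q x + c + A^T lambda = 0.
Primal feasibility: A x = b.

This gives the KKT block system:
  [ Q   A^T ] [ x     ]   [-c ]
  [ A    0  ] [ lambda ] = [ b ]

Solving the linear system:
  x*      = (-2.9268, -1.1463)
  lambda* = (-5.1707)
  f(x*)   = 16.8902

x* = (-2.9268, -1.1463), lambda* = (-5.1707)


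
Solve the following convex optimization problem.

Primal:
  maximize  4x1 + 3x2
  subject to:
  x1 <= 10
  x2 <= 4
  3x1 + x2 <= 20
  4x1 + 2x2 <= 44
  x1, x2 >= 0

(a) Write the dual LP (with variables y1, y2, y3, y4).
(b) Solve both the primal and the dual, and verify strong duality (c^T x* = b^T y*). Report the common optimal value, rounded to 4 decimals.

The standard primal-dual pair for 'max c^T x s.t. A x <= b, x >= 0' is:
  Dual:  min b^T y  s.t.  A^T y >= c,  y >= 0.

So the dual LP is:
  minimize  10y1 + 4y2 + 20y3 + 44y4
  subject to:
    y1 + 3y3 + 4y4 >= 4
    y2 + y3 + 2y4 >= 3
    y1, y2, y3, y4 >= 0

Solving the primal: x* = (5.3333, 4).
  primal value c^T x* = 33.3333.
Solving the dual: y* = (0, 1.6667, 1.3333, 0).
  dual value b^T y* = 33.3333.
Strong duality: c^T x* = b^T y*. Confirmed.

33.3333


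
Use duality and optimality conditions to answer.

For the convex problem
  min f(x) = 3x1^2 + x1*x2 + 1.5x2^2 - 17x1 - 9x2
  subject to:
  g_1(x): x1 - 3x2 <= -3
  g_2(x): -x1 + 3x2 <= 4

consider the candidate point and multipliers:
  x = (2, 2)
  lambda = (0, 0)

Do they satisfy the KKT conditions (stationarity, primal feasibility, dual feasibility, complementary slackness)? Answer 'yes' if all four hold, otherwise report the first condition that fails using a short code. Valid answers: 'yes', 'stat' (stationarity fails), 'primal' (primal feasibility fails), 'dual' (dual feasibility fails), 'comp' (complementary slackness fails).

Gradient of f: grad f(x) = Q x + c = (-3, -1)
Constraint values g_i(x) = a_i^T x - b_i:
  g_1((2, 2)) = -1
  g_2((2, 2)) = 0
Stationarity residual: grad f(x) + sum_i lambda_i a_i = (-3, -1)
  -> stationarity FAILS
Primal feasibility (all g_i <= 0): OK
Dual feasibility (all lambda_i >= 0): OK
Complementary slackness (lambda_i * g_i(x) = 0 for all i): OK

Verdict: the first failing condition is stationarity -> stat.

stat


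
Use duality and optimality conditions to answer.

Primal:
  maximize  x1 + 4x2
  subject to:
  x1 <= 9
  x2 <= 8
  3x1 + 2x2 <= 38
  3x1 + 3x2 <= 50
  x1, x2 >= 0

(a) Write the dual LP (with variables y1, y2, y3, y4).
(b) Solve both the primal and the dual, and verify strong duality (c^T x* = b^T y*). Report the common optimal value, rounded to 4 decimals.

The standard primal-dual pair for 'max c^T x s.t. A x <= b, x >= 0' is:
  Dual:  min b^T y  s.t.  A^T y >= c,  y >= 0.

So the dual LP is:
  minimize  9y1 + 8y2 + 38y3 + 50y4
  subject to:
    y1 + 3y3 + 3y4 >= 1
    y2 + 2y3 + 3y4 >= 4
    y1, y2, y3, y4 >= 0

Solving the primal: x* = (7.3333, 8).
  primal value c^T x* = 39.3333.
Solving the dual: y* = (0, 3.3333, 0.3333, 0).
  dual value b^T y* = 39.3333.
Strong duality: c^T x* = b^T y*. Confirmed.

39.3333


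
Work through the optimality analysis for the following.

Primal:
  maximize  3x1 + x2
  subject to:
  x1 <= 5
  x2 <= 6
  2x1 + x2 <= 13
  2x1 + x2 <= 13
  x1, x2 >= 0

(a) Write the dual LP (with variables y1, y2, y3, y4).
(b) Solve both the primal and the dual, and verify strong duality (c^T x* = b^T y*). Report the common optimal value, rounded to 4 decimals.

The standard primal-dual pair for 'max c^T x s.t. A x <= b, x >= 0' is:
  Dual:  min b^T y  s.t.  A^T y >= c,  y >= 0.

So the dual LP is:
  minimize  5y1 + 6y2 + 13y3 + 13y4
  subject to:
    y1 + 2y3 + 2y4 >= 3
    y2 + y3 + y4 >= 1
    y1, y2, y3, y4 >= 0

Solving the primal: x* = (5, 3).
  primal value c^T x* = 18.
Solving the dual: y* = (1, 0, 1, 0).
  dual value b^T y* = 18.
Strong duality: c^T x* = b^T y*. Confirmed.

18


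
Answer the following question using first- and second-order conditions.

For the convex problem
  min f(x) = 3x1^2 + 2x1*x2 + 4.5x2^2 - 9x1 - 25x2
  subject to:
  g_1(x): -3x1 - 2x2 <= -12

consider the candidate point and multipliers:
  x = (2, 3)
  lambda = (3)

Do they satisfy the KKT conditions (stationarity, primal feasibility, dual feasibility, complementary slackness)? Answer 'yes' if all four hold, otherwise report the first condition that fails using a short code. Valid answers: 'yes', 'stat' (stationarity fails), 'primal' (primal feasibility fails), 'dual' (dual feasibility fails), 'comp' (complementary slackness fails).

Gradient of f: grad f(x) = Q x + c = (9, 6)
Constraint values g_i(x) = a_i^T x - b_i:
  g_1((2, 3)) = 0
Stationarity residual: grad f(x) + sum_i lambda_i a_i = (0, 0)
  -> stationarity OK
Primal feasibility (all g_i <= 0): OK
Dual feasibility (all lambda_i >= 0): OK
Complementary slackness (lambda_i * g_i(x) = 0 for all i): OK

Verdict: yes, KKT holds.

yes


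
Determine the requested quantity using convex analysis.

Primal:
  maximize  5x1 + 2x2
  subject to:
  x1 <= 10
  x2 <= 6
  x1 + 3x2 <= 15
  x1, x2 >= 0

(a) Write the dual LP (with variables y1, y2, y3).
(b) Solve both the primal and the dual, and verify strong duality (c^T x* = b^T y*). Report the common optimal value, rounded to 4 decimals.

The standard primal-dual pair for 'max c^T x s.t. A x <= b, x >= 0' is:
  Dual:  min b^T y  s.t.  A^T y >= c,  y >= 0.

So the dual LP is:
  minimize  10y1 + 6y2 + 15y3
  subject to:
    y1 + y3 >= 5
    y2 + 3y3 >= 2
    y1, y2, y3 >= 0

Solving the primal: x* = (10, 1.6667).
  primal value c^T x* = 53.3333.
Solving the dual: y* = (4.3333, 0, 0.6667).
  dual value b^T y* = 53.3333.
Strong duality: c^T x* = b^T y*. Confirmed.

53.3333


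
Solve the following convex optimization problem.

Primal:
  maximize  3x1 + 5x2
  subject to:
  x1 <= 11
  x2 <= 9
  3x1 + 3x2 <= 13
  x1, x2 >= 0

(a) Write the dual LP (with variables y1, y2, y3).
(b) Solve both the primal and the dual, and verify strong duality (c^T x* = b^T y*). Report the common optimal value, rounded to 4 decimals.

The standard primal-dual pair for 'max c^T x s.t. A x <= b, x >= 0' is:
  Dual:  min b^T y  s.t.  A^T y >= c,  y >= 0.

So the dual LP is:
  minimize  11y1 + 9y2 + 13y3
  subject to:
    y1 + 3y3 >= 3
    y2 + 3y3 >= 5
    y1, y2, y3 >= 0

Solving the primal: x* = (0, 4.3333).
  primal value c^T x* = 21.6667.
Solving the dual: y* = (0, 0, 1.6667).
  dual value b^T y* = 21.6667.
Strong duality: c^T x* = b^T y*. Confirmed.

21.6667


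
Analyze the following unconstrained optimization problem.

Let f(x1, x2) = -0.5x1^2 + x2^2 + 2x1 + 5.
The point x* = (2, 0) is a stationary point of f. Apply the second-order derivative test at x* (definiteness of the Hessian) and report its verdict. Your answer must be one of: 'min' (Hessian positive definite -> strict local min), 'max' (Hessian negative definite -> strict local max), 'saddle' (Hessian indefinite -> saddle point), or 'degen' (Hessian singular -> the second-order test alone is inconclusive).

Compute the Hessian H = grad^2 f:
  H = [[-1, 0], [0, 2]]
Verify stationarity: grad f(x*) = H x* + g = (0, 0).
Eigenvalues of H: -1, 2.
Eigenvalues have mixed signs, so H is indefinite -> x* is a saddle point.

saddle


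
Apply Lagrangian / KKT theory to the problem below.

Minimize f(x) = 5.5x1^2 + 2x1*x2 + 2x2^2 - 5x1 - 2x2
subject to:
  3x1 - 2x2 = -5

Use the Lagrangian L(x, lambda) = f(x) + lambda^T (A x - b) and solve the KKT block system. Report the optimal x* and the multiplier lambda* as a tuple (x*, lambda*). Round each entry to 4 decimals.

Form the Lagrangian:
  L(x, lambda) = (1/2) x^T Q x + c^T x + lambda^T (A x - b)
Stationarity (grad_x L = 0): Q x + c + A^T lambda = 0.
Primal feasibility: A x = b.

This gives the KKT block system:
  [ Q   A^T ] [ x     ]   [-c ]
  [ A    0  ] [ lambda ] = [ b ]

Solving the linear system:
  x*      = (-0.4615, 1.8077)
  lambda* = (2.1538)
  f(x*)   = 4.7308

x* = (-0.4615, 1.8077), lambda* = (2.1538)


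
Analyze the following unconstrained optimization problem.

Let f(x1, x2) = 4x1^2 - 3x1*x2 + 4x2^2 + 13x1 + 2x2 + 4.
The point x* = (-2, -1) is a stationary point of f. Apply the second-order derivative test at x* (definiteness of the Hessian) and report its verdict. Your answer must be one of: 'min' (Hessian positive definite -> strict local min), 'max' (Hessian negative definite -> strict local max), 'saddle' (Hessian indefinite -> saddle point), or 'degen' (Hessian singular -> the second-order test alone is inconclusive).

Compute the Hessian H = grad^2 f:
  H = [[8, -3], [-3, 8]]
Verify stationarity: grad f(x*) = H x* + g = (0, 0).
Eigenvalues of H: 5, 11.
Both eigenvalues > 0, so H is positive definite -> x* is a strict local min.

min


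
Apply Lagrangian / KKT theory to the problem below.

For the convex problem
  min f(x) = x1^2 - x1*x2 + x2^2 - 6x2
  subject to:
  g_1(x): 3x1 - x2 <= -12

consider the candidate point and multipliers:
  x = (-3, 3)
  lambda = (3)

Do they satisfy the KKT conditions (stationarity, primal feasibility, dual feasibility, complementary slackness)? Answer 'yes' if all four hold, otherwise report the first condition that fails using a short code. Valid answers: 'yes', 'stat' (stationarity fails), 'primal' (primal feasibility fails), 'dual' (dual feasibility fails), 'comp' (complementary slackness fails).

Gradient of f: grad f(x) = Q x + c = (-9, 3)
Constraint values g_i(x) = a_i^T x - b_i:
  g_1((-3, 3)) = 0
Stationarity residual: grad f(x) + sum_i lambda_i a_i = (0, 0)
  -> stationarity OK
Primal feasibility (all g_i <= 0): OK
Dual feasibility (all lambda_i >= 0): OK
Complementary slackness (lambda_i * g_i(x) = 0 for all i): OK

Verdict: yes, KKT holds.

yes


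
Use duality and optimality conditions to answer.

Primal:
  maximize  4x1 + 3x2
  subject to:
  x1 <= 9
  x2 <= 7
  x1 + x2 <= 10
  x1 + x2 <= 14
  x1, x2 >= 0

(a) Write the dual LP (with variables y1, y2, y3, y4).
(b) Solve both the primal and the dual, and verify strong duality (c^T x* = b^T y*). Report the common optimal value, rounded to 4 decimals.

The standard primal-dual pair for 'max c^T x s.t. A x <= b, x >= 0' is:
  Dual:  min b^T y  s.t.  A^T y >= c,  y >= 0.

So the dual LP is:
  minimize  9y1 + 7y2 + 10y3 + 14y4
  subject to:
    y1 + y3 + y4 >= 4
    y2 + y3 + y4 >= 3
    y1, y2, y3, y4 >= 0

Solving the primal: x* = (9, 1).
  primal value c^T x* = 39.
Solving the dual: y* = (1, 0, 3, 0).
  dual value b^T y* = 39.
Strong duality: c^T x* = b^T y*. Confirmed.

39


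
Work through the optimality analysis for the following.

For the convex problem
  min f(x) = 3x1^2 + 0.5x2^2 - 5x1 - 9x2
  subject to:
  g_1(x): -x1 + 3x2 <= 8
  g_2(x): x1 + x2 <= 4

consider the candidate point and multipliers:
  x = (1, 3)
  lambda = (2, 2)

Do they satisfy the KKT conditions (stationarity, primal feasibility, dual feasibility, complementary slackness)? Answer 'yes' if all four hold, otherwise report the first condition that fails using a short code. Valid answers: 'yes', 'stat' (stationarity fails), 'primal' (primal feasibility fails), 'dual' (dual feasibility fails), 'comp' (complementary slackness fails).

Gradient of f: grad f(x) = Q x + c = (1, -6)
Constraint values g_i(x) = a_i^T x - b_i:
  g_1((1, 3)) = 0
  g_2((1, 3)) = 0
Stationarity residual: grad f(x) + sum_i lambda_i a_i = (1, 2)
  -> stationarity FAILS
Primal feasibility (all g_i <= 0): OK
Dual feasibility (all lambda_i >= 0): OK
Complementary slackness (lambda_i * g_i(x) = 0 for all i): OK

Verdict: the first failing condition is stationarity -> stat.

stat


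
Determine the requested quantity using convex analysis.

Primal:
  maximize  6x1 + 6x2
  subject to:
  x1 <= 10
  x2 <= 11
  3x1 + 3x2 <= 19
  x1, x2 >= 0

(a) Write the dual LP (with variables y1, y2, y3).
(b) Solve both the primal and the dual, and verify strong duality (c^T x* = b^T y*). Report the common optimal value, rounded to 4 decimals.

The standard primal-dual pair for 'max c^T x s.t. A x <= b, x >= 0' is:
  Dual:  min b^T y  s.t.  A^T y >= c,  y >= 0.

So the dual LP is:
  minimize  10y1 + 11y2 + 19y3
  subject to:
    y1 + 3y3 >= 6
    y2 + 3y3 >= 6
    y1, y2, y3 >= 0

Solving the primal: x* = (6.3333, 0).
  primal value c^T x* = 38.
Solving the dual: y* = (0, 0, 2).
  dual value b^T y* = 38.
Strong duality: c^T x* = b^T y*. Confirmed.

38


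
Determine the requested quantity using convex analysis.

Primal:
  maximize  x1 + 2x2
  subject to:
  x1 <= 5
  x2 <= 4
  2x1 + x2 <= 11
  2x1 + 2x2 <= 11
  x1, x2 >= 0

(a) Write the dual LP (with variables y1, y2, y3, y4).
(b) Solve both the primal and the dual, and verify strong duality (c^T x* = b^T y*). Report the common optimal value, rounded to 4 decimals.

The standard primal-dual pair for 'max c^T x s.t. A x <= b, x >= 0' is:
  Dual:  min b^T y  s.t.  A^T y >= c,  y >= 0.

So the dual LP is:
  minimize  5y1 + 4y2 + 11y3 + 11y4
  subject to:
    y1 + 2y3 + 2y4 >= 1
    y2 + y3 + 2y4 >= 2
    y1, y2, y3, y4 >= 0

Solving the primal: x* = (1.5, 4).
  primal value c^T x* = 9.5.
Solving the dual: y* = (0, 1, 0, 0.5).
  dual value b^T y* = 9.5.
Strong duality: c^T x* = b^T y*. Confirmed.

9.5


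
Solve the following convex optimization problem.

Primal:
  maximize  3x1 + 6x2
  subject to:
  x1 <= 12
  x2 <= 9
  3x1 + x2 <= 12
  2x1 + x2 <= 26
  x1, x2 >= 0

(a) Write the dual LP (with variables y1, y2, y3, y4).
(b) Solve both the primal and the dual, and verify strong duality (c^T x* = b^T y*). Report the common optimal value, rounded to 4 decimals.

The standard primal-dual pair for 'max c^T x s.t. A x <= b, x >= 0' is:
  Dual:  min b^T y  s.t.  A^T y >= c,  y >= 0.

So the dual LP is:
  minimize  12y1 + 9y2 + 12y3 + 26y4
  subject to:
    y1 + 3y3 + 2y4 >= 3
    y2 + y3 + y4 >= 6
    y1, y2, y3, y4 >= 0

Solving the primal: x* = (1, 9).
  primal value c^T x* = 57.
Solving the dual: y* = (0, 5, 1, 0).
  dual value b^T y* = 57.
Strong duality: c^T x* = b^T y*. Confirmed.

57


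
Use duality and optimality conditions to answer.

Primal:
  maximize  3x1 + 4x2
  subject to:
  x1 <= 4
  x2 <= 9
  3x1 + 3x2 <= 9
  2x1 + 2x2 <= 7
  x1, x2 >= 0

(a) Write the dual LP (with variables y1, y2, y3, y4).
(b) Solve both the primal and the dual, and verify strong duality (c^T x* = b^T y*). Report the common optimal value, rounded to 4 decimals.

The standard primal-dual pair for 'max c^T x s.t. A x <= b, x >= 0' is:
  Dual:  min b^T y  s.t.  A^T y >= c,  y >= 0.

So the dual LP is:
  minimize  4y1 + 9y2 + 9y3 + 7y4
  subject to:
    y1 + 3y3 + 2y4 >= 3
    y2 + 3y3 + 2y4 >= 4
    y1, y2, y3, y4 >= 0

Solving the primal: x* = (0, 3).
  primal value c^T x* = 12.
Solving the dual: y* = (0, 0, 1.3333, 0).
  dual value b^T y* = 12.
Strong duality: c^T x* = b^T y*. Confirmed.

12


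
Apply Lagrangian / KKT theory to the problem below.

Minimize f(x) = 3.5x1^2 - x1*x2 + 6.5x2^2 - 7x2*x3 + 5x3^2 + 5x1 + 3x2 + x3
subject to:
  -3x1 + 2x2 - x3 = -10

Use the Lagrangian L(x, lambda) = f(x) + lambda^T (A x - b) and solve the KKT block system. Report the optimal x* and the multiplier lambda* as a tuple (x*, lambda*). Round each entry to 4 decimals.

Form the Lagrangian:
  L(x, lambda) = (1/2) x^T Q x + c^T x + lambda^T (A x - b)
Stationarity (grad_x L = 0): Q x + c + A^T lambda = 0.
Primal feasibility: A x = b.

This gives the KKT block system:
  [ Q   A^T ] [ x     ]   [-c ]
  [ A    0  ] [ lambda ] = [ b ]

Solving the linear system:
  x*      = (2.4848, -1.4242, -0.303)
  lambda* = (7.9394)
  f(x*)   = 43.6212

x* = (2.4848, -1.4242, -0.303), lambda* = (7.9394)


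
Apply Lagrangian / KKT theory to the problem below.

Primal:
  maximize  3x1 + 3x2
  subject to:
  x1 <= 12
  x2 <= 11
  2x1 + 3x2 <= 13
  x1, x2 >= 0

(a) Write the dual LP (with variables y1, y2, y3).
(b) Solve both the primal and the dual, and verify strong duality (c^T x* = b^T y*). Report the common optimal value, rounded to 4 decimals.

The standard primal-dual pair for 'max c^T x s.t. A x <= b, x >= 0' is:
  Dual:  min b^T y  s.t.  A^T y >= c,  y >= 0.

So the dual LP is:
  minimize  12y1 + 11y2 + 13y3
  subject to:
    y1 + 2y3 >= 3
    y2 + 3y3 >= 3
    y1, y2, y3 >= 0

Solving the primal: x* = (6.5, 0).
  primal value c^T x* = 19.5.
Solving the dual: y* = (0, 0, 1.5).
  dual value b^T y* = 19.5.
Strong duality: c^T x* = b^T y*. Confirmed.

19.5


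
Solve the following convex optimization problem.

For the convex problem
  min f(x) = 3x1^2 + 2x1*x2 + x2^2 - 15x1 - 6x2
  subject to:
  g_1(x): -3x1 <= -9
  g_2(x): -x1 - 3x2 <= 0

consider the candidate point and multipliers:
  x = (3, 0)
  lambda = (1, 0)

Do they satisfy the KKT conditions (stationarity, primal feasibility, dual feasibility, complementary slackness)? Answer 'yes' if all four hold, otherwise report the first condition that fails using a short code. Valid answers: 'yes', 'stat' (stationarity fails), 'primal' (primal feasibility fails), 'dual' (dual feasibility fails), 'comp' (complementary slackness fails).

Gradient of f: grad f(x) = Q x + c = (3, 0)
Constraint values g_i(x) = a_i^T x - b_i:
  g_1((3, 0)) = 0
  g_2((3, 0)) = -3
Stationarity residual: grad f(x) + sum_i lambda_i a_i = (0, 0)
  -> stationarity OK
Primal feasibility (all g_i <= 0): OK
Dual feasibility (all lambda_i >= 0): OK
Complementary slackness (lambda_i * g_i(x) = 0 for all i): OK

Verdict: yes, KKT holds.

yes


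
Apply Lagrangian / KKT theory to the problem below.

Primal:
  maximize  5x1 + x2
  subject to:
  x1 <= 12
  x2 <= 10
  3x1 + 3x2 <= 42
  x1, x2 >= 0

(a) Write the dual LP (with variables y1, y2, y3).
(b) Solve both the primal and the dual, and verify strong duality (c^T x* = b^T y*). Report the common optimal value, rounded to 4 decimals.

The standard primal-dual pair for 'max c^T x s.t. A x <= b, x >= 0' is:
  Dual:  min b^T y  s.t.  A^T y >= c,  y >= 0.

So the dual LP is:
  minimize  12y1 + 10y2 + 42y3
  subject to:
    y1 + 3y3 >= 5
    y2 + 3y3 >= 1
    y1, y2, y3 >= 0

Solving the primal: x* = (12, 2).
  primal value c^T x* = 62.
Solving the dual: y* = (4, 0, 0.3333).
  dual value b^T y* = 62.
Strong duality: c^T x* = b^T y*. Confirmed.

62


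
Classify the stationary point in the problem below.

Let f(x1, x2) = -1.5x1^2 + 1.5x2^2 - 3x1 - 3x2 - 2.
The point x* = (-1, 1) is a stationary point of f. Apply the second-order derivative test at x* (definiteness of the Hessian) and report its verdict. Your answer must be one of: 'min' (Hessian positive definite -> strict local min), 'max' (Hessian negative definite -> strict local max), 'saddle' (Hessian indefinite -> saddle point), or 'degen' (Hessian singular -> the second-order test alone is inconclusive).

Compute the Hessian H = grad^2 f:
  H = [[-3, 0], [0, 3]]
Verify stationarity: grad f(x*) = H x* + g = (0, 0).
Eigenvalues of H: -3, 3.
Eigenvalues have mixed signs, so H is indefinite -> x* is a saddle point.

saddle


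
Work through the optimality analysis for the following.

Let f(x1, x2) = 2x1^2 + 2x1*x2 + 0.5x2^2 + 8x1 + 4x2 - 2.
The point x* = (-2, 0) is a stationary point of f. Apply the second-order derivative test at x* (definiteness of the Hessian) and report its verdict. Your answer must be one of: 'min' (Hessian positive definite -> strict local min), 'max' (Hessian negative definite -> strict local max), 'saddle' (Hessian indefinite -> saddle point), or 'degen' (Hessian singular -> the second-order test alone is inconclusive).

Compute the Hessian H = grad^2 f:
  H = [[4, 2], [2, 1]]
Verify stationarity: grad f(x*) = H x* + g = (0, 0).
Eigenvalues of H: 0, 5.
H has a zero eigenvalue (singular; positive semidefinite but not definite), so H is neither positive definite, negative definite, nor indefinite. The second-order test alone is inconclusive -> degen.
(Indeed, f is constant along the null direction of H through x*, so x* is not a strict local extremum.)

degen


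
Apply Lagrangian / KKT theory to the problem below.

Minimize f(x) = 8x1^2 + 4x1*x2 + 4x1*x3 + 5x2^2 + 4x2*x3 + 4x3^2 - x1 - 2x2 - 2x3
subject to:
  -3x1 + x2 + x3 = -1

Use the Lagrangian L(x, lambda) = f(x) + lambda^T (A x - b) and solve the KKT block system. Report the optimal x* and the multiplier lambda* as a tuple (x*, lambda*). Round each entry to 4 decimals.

Form the Lagrangian:
  L(x, lambda) = (1/2) x^T Q x + c^T x + lambda^T (A x - b)
Stationarity (grad_x L = 0): Q x + c + A^T lambda = 0.
Primal feasibility: A x = b.

This gives the KKT block system:
  [ Q   A^T ] [ x     ]   [-c ]
  [ A    0  ] [ lambda ] = [ b ]

Solving the linear system:
  x*      = (0.3094, -0.0287, -0.043)
  lambda* = (1.2213)
  f(x*)   = 0.5277

x* = (0.3094, -0.0287, -0.043), lambda* = (1.2213)


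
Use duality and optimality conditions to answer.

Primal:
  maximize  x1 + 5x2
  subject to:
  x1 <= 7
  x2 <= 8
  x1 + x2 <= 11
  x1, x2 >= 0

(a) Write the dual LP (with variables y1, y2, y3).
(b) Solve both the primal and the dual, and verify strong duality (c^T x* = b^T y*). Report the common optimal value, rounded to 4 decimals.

The standard primal-dual pair for 'max c^T x s.t. A x <= b, x >= 0' is:
  Dual:  min b^T y  s.t.  A^T y >= c,  y >= 0.

So the dual LP is:
  minimize  7y1 + 8y2 + 11y3
  subject to:
    y1 + y3 >= 1
    y2 + y3 >= 5
    y1, y2, y3 >= 0

Solving the primal: x* = (3, 8).
  primal value c^T x* = 43.
Solving the dual: y* = (0, 4, 1).
  dual value b^T y* = 43.
Strong duality: c^T x* = b^T y*. Confirmed.

43


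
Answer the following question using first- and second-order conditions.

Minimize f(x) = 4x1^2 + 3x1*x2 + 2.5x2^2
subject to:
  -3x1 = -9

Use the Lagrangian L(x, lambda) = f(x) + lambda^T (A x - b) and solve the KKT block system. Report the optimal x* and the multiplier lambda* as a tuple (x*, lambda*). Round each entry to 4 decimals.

Form the Lagrangian:
  L(x, lambda) = (1/2) x^T Q x + c^T x + lambda^T (A x - b)
Stationarity (grad_x L = 0): Q x + c + A^T lambda = 0.
Primal feasibility: A x = b.

This gives the KKT block system:
  [ Q   A^T ] [ x     ]   [-c ]
  [ A    0  ] [ lambda ] = [ b ]

Solving the linear system:
  x*      = (3, -1.8)
  lambda* = (6.2)
  f(x*)   = 27.9

x* = (3, -1.8), lambda* = (6.2)


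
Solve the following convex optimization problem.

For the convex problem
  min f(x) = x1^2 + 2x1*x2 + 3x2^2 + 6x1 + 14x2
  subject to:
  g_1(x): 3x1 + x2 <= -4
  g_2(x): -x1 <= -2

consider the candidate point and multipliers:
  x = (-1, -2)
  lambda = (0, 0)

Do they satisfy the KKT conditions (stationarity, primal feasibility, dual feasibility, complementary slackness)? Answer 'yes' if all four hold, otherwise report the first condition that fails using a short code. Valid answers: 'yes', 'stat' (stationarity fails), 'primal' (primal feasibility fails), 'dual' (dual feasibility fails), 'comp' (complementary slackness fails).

Gradient of f: grad f(x) = Q x + c = (0, 0)
Constraint values g_i(x) = a_i^T x - b_i:
  g_1((-1, -2)) = -1
  g_2((-1, -2)) = 3
Stationarity residual: grad f(x) + sum_i lambda_i a_i = (0, 0)
  -> stationarity OK
Primal feasibility (all g_i <= 0): FAILS
Dual feasibility (all lambda_i >= 0): OK
Complementary slackness (lambda_i * g_i(x) = 0 for all i): OK

Verdict: the first failing condition is primal_feasibility -> primal.

primal


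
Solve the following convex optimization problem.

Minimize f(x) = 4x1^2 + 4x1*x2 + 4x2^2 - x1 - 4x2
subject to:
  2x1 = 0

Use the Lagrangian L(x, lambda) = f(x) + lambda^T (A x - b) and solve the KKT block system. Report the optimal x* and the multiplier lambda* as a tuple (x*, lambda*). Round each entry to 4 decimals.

Form the Lagrangian:
  L(x, lambda) = (1/2) x^T Q x + c^T x + lambda^T (A x - b)
Stationarity (grad_x L = 0): Q x + c + A^T lambda = 0.
Primal feasibility: A x = b.

This gives the KKT block system:
  [ Q   A^T ] [ x     ]   [-c ]
  [ A    0  ] [ lambda ] = [ b ]

Solving the linear system:
  x*      = (0, 0.5)
  lambda* = (-0.5)
  f(x*)   = -1

x* = (0, 0.5), lambda* = (-0.5)


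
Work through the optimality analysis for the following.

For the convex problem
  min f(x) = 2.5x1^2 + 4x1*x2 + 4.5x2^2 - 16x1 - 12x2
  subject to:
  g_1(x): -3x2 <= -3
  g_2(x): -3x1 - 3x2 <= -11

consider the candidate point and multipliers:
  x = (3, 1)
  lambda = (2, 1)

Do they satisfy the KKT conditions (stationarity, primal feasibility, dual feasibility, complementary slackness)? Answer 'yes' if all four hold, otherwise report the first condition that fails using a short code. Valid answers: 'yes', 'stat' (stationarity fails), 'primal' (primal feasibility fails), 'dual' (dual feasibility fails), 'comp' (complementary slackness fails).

Gradient of f: grad f(x) = Q x + c = (3, 9)
Constraint values g_i(x) = a_i^T x - b_i:
  g_1((3, 1)) = 0
  g_2((3, 1)) = -1
Stationarity residual: grad f(x) + sum_i lambda_i a_i = (0, 0)
  -> stationarity OK
Primal feasibility (all g_i <= 0): OK
Dual feasibility (all lambda_i >= 0): OK
Complementary slackness (lambda_i * g_i(x) = 0 for all i): FAILS

Verdict: the first failing condition is complementary_slackness -> comp.

comp


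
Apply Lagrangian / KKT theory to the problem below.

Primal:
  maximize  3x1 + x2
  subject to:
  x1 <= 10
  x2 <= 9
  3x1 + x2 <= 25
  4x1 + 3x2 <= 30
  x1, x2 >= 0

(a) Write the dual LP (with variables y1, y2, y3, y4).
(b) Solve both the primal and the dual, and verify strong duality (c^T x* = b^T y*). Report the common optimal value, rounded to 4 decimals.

The standard primal-dual pair for 'max c^T x s.t. A x <= b, x >= 0' is:
  Dual:  min b^T y  s.t.  A^T y >= c,  y >= 0.

So the dual LP is:
  minimize  10y1 + 9y2 + 25y3 + 30y4
  subject to:
    y1 + 3y3 + 4y4 >= 3
    y2 + y3 + 3y4 >= 1
    y1, y2, y3, y4 >= 0

Solving the primal: x* = (7.5, 0).
  primal value c^T x* = 22.5.
Solving the dual: y* = (0, 0, 0, 0.75).
  dual value b^T y* = 22.5.
Strong duality: c^T x* = b^T y*. Confirmed.

22.5


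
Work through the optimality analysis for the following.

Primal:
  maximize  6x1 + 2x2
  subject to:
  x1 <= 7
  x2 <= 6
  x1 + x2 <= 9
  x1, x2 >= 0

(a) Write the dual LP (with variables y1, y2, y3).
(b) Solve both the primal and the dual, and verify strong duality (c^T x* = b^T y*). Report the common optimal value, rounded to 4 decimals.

The standard primal-dual pair for 'max c^T x s.t. A x <= b, x >= 0' is:
  Dual:  min b^T y  s.t.  A^T y >= c,  y >= 0.

So the dual LP is:
  minimize  7y1 + 6y2 + 9y3
  subject to:
    y1 + y3 >= 6
    y2 + y3 >= 2
    y1, y2, y3 >= 0

Solving the primal: x* = (7, 2).
  primal value c^T x* = 46.
Solving the dual: y* = (4, 0, 2).
  dual value b^T y* = 46.
Strong duality: c^T x* = b^T y*. Confirmed.

46


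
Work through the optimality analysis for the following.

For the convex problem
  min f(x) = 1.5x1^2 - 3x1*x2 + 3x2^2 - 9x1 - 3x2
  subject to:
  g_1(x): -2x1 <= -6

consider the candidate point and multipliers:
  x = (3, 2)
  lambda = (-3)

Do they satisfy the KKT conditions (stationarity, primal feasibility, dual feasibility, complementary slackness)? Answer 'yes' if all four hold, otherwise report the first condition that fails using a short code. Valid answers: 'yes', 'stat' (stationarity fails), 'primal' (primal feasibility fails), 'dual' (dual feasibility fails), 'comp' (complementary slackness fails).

Gradient of f: grad f(x) = Q x + c = (-6, 0)
Constraint values g_i(x) = a_i^T x - b_i:
  g_1((3, 2)) = 0
Stationarity residual: grad f(x) + sum_i lambda_i a_i = (0, 0)
  -> stationarity OK
Primal feasibility (all g_i <= 0): OK
Dual feasibility (all lambda_i >= 0): FAILS
Complementary slackness (lambda_i * g_i(x) = 0 for all i): OK

Verdict: the first failing condition is dual_feasibility -> dual.

dual


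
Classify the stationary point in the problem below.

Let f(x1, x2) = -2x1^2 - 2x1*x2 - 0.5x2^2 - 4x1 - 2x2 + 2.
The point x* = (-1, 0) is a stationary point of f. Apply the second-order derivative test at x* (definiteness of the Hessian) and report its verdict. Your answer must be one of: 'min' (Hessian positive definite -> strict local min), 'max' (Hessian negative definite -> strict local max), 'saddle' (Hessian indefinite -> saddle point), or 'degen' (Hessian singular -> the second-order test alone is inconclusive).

Compute the Hessian H = grad^2 f:
  H = [[-4, -2], [-2, -1]]
Verify stationarity: grad f(x*) = H x* + g = (0, 0).
Eigenvalues of H: -5, 0.
H has a zero eigenvalue (singular; negative semidefinite but not definite), so H is neither positive definite, negative definite, nor indefinite. The second-order test alone is inconclusive -> degen.
(Indeed, f is constant along the null direction of H through x*, so x* is not a strict local extremum.)

degen


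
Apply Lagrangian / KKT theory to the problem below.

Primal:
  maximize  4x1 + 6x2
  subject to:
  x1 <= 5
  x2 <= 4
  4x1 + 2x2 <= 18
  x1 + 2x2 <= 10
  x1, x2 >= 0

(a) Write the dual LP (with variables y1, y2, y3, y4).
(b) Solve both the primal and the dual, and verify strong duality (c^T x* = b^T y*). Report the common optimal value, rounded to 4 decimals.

The standard primal-dual pair for 'max c^T x s.t. A x <= b, x >= 0' is:
  Dual:  min b^T y  s.t.  A^T y >= c,  y >= 0.

So the dual LP is:
  minimize  5y1 + 4y2 + 18y3 + 10y4
  subject to:
    y1 + 4y3 + y4 >= 4
    y2 + 2y3 + 2y4 >= 6
    y1, y2, y3, y4 >= 0

Solving the primal: x* = (2.6667, 3.6667).
  primal value c^T x* = 32.6667.
Solving the dual: y* = (0, 0, 0.3333, 2.6667).
  dual value b^T y* = 32.6667.
Strong duality: c^T x* = b^T y*. Confirmed.

32.6667


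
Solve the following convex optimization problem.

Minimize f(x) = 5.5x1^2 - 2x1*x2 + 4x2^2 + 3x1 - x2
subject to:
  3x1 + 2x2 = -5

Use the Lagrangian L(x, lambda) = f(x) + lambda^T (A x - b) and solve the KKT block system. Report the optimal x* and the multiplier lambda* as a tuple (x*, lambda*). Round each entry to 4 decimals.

Form the Lagrangian:
  L(x, lambda) = (1/2) x^T Q x + c^T x + lambda^T (A x - b)
Stationarity (grad_x L = 0): Q x + c + A^T lambda = 0.
Primal feasibility: A x = b.

This gives the KKT block system:
  [ Q   A^T ] [ x     ]   [-c ]
  [ A    0  ] [ lambda ] = [ b ]

Solving the linear system:
  x*      = (-1.1286, -0.8071)
  lambda* = (2.6)
  f(x*)   = 5.2107

x* = (-1.1286, -0.8071), lambda* = (2.6)


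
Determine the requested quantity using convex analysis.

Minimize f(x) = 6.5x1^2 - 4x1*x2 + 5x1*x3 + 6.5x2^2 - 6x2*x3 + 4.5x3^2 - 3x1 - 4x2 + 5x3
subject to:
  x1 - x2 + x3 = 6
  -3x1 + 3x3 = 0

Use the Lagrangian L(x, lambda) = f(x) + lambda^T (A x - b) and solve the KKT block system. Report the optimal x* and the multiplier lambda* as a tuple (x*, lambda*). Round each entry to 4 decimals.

Form the Lagrangian:
  L(x, lambda) = (1/2) x^T Q x + c^T x + lambda^T (A x - b)
Stationarity (grad_x L = 0): Q x + c + A^T lambda = 0.
Primal feasibility: A x = b.

This gives the KKT block system:
  [ Q   A^T ] [ x     ]   [-c ]
  [ A    0  ] [ lambda ] = [ b ]

Solving the linear system:
  x*      = (2.3182, -1.3636, 2.3182)
  lambda* = (-44.9091, -0.2424)
  f(x*)   = 139.7727

x* = (2.3182, -1.3636, 2.3182), lambda* = (-44.9091, -0.2424)


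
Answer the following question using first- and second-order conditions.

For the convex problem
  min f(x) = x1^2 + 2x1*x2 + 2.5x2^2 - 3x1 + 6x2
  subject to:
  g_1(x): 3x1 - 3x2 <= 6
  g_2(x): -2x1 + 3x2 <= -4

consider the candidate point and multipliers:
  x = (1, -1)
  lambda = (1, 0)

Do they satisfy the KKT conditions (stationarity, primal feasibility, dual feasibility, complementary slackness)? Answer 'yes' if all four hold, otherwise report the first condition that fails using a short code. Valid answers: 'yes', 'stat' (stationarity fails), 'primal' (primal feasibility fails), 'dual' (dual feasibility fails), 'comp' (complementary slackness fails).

Gradient of f: grad f(x) = Q x + c = (-3, 3)
Constraint values g_i(x) = a_i^T x - b_i:
  g_1((1, -1)) = 0
  g_2((1, -1)) = -1
Stationarity residual: grad f(x) + sum_i lambda_i a_i = (0, 0)
  -> stationarity OK
Primal feasibility (all g_i <= 0): OK
Dual feasibility (all lambda_i >= 0): OK
Complementary slackness (lambda_i * g_i(x) = 0 for all i): OK

Verdict: yes, KKT holds.

yes


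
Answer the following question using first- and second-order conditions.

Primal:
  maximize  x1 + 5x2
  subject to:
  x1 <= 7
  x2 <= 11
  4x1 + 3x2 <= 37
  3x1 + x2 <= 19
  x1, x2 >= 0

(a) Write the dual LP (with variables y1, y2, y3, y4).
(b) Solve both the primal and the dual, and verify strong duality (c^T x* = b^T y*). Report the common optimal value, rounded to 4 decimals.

The standard primal-dual pair for 'max c^T x s.t. A x <= b, x >= 0' is:
  Dual:  min b^T y  s.t.  A^T y >= c,  y >= 0.

So the dual LP is:
  minimize  7y1 + 11y2 + 37y3 + 19y4
  subject to:
    y1 + 4y3 + 3y4 >= 1
    y2 + 3y3 + y4 >= 5
    y1, y2, y3, y4 >= 0

Solving the primal: x* = (1, 11).
  primal value c^T x* = 56.
Solving the dual: y* = (0, 4.25, 0.25, 0).
  dual value b^T y* = 56.
Strong duality: c^T x* = b^T y*. Confirmed.

56


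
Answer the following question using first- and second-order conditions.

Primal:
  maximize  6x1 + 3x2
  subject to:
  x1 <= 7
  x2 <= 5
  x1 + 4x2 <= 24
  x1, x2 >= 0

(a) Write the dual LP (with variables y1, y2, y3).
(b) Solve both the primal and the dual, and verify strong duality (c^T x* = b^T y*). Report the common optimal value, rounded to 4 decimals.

The standard primal-dual pair for 'max c^T x s.t. A x <= b, x >= 0' is:
  Dual:  min b^T y  s.t.  A^T y >= c,  y >= 0.

So the dual LP is:
  minimize  7y1 + 5y2 + 24y3
  subject to:
    y1 + y3 >= 6
    y2 + 4y3 >= 3
    y1, y2, y3 >= 0

Solving the primal: x* = (7, 4.25).
  primal value c^T x* = 54.75.
Solving the dual: y* = (5.25, 0, 0.75).
  dual value b^T y* = 54.75.
Strong duality: c^T x* = b^T y*. Confirmed.

54.75


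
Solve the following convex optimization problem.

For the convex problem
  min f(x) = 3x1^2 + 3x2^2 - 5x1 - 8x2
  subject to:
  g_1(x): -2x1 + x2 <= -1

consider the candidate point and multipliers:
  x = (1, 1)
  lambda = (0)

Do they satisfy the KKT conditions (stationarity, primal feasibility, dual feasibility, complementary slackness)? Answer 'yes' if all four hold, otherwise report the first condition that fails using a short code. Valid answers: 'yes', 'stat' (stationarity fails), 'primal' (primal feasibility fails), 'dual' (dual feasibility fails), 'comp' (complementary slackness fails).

Gradient of f: grad f(x) = Q x + c = (1, -2)
Constraint values g_i(x) = a_i^T x - b_i:
  g_1((1, 1)) = 0
Stationarity residual: grad f(x) + sum_i lambda_i a_i = (1, -2)
  -> stationarity FAILS
Primal feasibility (all g_i <= 0): OK
Dual feasibility (all lambda_i >= 0): OK
Complementary slackness (lambda_i * g_i(x) = 0 for all i): OK

Verdict: the first failing condition is stationarity -> stat.

stat


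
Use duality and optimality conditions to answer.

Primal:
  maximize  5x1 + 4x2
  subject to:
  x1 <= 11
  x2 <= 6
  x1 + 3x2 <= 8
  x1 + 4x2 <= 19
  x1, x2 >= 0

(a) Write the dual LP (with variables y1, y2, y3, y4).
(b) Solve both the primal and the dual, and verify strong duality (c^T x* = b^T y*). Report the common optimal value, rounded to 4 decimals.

The standard primal-dual pair for 'max c^T x s.t. A x <= b, x >= 0' is:
  Dual:  min b^T y  s.t.  A^T y >= c,  y >= 0.

So the dual LP is:
  minimize  11y1 + 6y2 + 8y3 + 19y4
  subject to:
    y1 + y3 + y4 >= 5
    y2 + 3y3 + 4y4 >= 4
    y1, y2, y3, y4 >= 0

Solving the primal: x* = (8, 0).
  primal value c^T x* = 40.
Solving the dual: y* = (0, 0, 5, 0).
  dual value b^T y* = 40.
Strong duality: c^T x* = b^T y*. Confirmed.

40


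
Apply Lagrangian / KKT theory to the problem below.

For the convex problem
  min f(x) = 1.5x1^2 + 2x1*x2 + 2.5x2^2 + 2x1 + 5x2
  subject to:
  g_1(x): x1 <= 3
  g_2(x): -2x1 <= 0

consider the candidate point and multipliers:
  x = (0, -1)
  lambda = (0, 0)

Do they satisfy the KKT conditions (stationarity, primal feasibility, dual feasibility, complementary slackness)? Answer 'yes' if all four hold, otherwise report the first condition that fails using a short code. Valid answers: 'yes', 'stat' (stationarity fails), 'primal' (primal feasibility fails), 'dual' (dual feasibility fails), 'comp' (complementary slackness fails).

Gradient of f: grad f(x) = Q x + c = (0, 0)
Constraint values g_i(x) = a_i^T x - b_i:
  g_1((0, -1)) = -3
  g_2((0, -1)) = 0
Stationarity residual: grad f(x) + sum_i lambda_i a_i = (0, 0)
  -> stationarity OK
Primal feasibility (all g_i <= 0): OK
Dual feasibility (all lambda_i >= 0): OK
Complementary slackness (lambda_i * g_i(x) = 0 for all i): OK

Verdict: yes, KKT holds.

yes


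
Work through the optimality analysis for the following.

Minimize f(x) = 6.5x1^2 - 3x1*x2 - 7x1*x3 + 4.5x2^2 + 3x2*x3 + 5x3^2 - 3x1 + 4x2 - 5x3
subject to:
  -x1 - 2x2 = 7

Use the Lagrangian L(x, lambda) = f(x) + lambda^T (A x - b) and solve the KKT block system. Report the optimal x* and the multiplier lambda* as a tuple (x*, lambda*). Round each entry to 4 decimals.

Form the Lagrangian:
  L(x, lambda) = (1/2) x^T Q x + c^T x + lambda^T (A x - b)
Stationarity (grad_x L = 0): Q x + c + A^T lambda = 0.
Primal feasibility: A x = b.

This gives the KKT block system:
  [ Q   A^T ] [ x     ]   [-c ]
  [ A    0  ] [ lambda ] = [ b ]

Solving the linear system:
  x*      = (-0.7324, -3.1338, 0.9274)
  lambda* = (-9.6122)
  f(x*)   = 26.1553

x* = (-0.7324, -3.1338, 0.9274), lambda* = (-9.6122)


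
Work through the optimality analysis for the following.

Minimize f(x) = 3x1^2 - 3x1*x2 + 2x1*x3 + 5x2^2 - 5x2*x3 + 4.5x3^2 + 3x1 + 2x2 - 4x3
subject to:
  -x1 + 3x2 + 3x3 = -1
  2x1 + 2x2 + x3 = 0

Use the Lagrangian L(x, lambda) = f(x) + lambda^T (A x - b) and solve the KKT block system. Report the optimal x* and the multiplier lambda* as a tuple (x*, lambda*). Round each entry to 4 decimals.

Form the Lagrangian:
  L(x, lambda) = (1/2) x^T Q x + c^T x + lambda^T (A x - b)
Stationarity (grad_x L = 0): Q x + c + A^T lambda = 0.
Primal feasibility: A x = b.

This gives the KKT block system:
  [ Q   A^T ] [ x     ]   [-c ]
  [ A    0  ] [ lambda ] = [ b ]

Solving the linear system:
  x*      = (0.2397, -0.2261, -0.0273)
  lambda* = (1.4763, -1.7928)
  f(x*)   = 0.9264

x* = (0.2397, -0.2261, -0.0273), lambda* = (1.4763, -1.7928)
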